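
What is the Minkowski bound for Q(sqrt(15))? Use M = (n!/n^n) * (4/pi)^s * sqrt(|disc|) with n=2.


d = 15, d mod 4 = 3, so disc(K) = 4d = 60; |disc(K)| = 60
Real quadratic field, so n = 2, s = r2 = 0, r1 = 2
M = (n!/n^n) * (4/pi)^s * sqrt(|disc(K)|) = (2!/2^2) * (4/pi)^0 * sqrt(60)
= 0.5 * 1.000000 * 7.745967
= 3.8730

3.8730


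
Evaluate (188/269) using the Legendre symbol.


p = 269 is prime, so compute (188/269) with the reciprocity algorithm (Jacobi-symbol steps: pull out 2s via (2/n), flip via reciprocity, reduce):
  pull out 2: (2/269) = -1  (since 269 mod 8 = 5)
  pull out 2: (2/269) = -1  (since 269 mod 8 = 5)
  reciprocity: (47/269) -> +(269/47)
  reduce: (34/47)
  pull out 2: (2/47) = +1  (since 47 mod 8 = 7)
  reciprocity: (17/47) -> +(47/17)
  reduce: (13/17)
  reciprocity: (13/17) -> +(17/13)
  reduce: (4/13)
  pull out 2: (2/13) = -1  (since 13 mod 8 = 5)
  pull out 2: (2/13) = -1  (since 13 mod 8 = 5)
  (1/13) = 1
Product of signs = 1
(188/269) = 1

1


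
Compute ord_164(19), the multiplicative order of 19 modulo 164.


We want ord_164(19), the smallest k >= 1 with 19^k = 1 mod 164.
n = 164 = 2^2 * 41, phi(164) = 80; the order divides phi(n).
Divisors of 80: 1, 2, 4, 5, 8, 10, 16, 20, 40, 80
Repeated squaring mod 164: 19^1 = 19, 19^2 = 33, 19^4 = 105, 19^8 = 37, 19^16 = 57, 19^32 = 133, 19^64 = 141
Test divisors in increasing order:
  k=1: 19^1 = 19 mod 164
  k=2: 19^2 = 33 mod 164
  k=4: 19^4 = 105 mod 164
  k=5: 19^5 = 105 * 19 = 27 mod 164
  k=8: 19^8 = 37 mod 164
  k=10: 19^10 = 37 * 33 = 73 mod 164
  k=16: 19^16 = 57 mod 164
  k=20: 19^20 = 57 * 105 = 81 mod 164
  k=40: 19^40 = 133 * 37 = 1 mod 164  <- first divisor giving 1
Order = 40

40


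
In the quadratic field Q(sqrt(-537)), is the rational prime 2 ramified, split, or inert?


K = Q(sqrt(-537)). Since d mod 4 = 3, disc(K) = -2148.
Check p | disc: -2148 mod 2 = 0.
p divides disc, so p ramifies: (p) = P^2 with e=2, f=1, g=1.
Therefore p is ramified.

ramified


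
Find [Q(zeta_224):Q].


The degree equals Euler's totient phi(224).
224 = 2^5 * 7
phi(224) = 96

96


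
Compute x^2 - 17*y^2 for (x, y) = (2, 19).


x^2 - d*y^2
= 2^2 - 17*19^2
= 4 - 6137
= -6133

-6133


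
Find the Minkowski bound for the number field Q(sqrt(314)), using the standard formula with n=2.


d = 314, d mod 4 = 2, so disc(K) = 4d = 1256; |disc(K)| = 1256
Real quadratic field, so n = 2, s = r2 = 0, r1 = 2
M = (n!/n^n) * (4/pi)^s * sqrt(|disc(K)|) = (2!/2^2) * (4/pi)^0 * sqrt(1256)
= 0.5 * 1.000000 * 35.440090
= 17.7200

17.7200


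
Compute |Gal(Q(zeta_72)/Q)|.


|Gal(Q(zeta_72)/Q)| = phi(72)
= 24

24


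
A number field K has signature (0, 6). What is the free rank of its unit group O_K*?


By Dirichlet's unit theorem:
rank = r1 + r2 - 1
= 0 + 6 - 1
= 5

5


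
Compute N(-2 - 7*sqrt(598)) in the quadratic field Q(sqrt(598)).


N(a + b*sqrt(d)) = a^2 - d*b^2
= (-2)^2 - (598)*(-7)^2
= 4 - 29302
= -29298

-29298


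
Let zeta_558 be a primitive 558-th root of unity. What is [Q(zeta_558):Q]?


The degree equals Euler's totient phi(558).
558 = 2 * 3^2 * 31
phi(558) = 180

180


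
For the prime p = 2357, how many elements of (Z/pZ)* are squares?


For prime p, the number of non-zero quadratic residues is (p-1)/2.
= (2357-1)/2
= 1178

1178


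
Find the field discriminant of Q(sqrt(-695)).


For K = Q(sqrt(d)) with d squarefree: disc(K) = d if d = 1 mod 4, and disc(K) = 4d if d = 2 or 3 mod 4.
Here d = -695, and d mod 4 = 1.
d = 1 mod 4 (O_K = Z[(1+sqrt(d))/2]), so disc(K) = d = -695

-695


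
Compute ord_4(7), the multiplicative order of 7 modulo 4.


We want ord_4(7), the smallest k >= 1 with 7^k = 1 mod 4.
n = 4 = 2^2, phi(4) = 2; the order divides phi(n).
Divisors of 2: 1, 2
Repeated squaring mod 4: 7^1 = 3, 7^2 = 1
Test divisors in increasing order:
  k=1: 7^1 = 3 mod 4
  k=2: 7^2 = 1 mod 4  <- first divisor giving 1
Order = 2

2


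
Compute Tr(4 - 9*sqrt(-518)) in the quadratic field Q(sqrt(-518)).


Tr(a + b*sqrt(d)) = (a + b*sqrt(d)) + (a - b*sqrt(d)) = 2a
= 2 * (4)
= 8

8


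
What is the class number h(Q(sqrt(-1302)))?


K = Q(sqrt(-1302)). d mod 4 = 2, so D = disc(K) = 4d = -5208
h(K) equals the number of primitive reduced positive-definite forms (a, b, c) = a*x^2 + b*x*y + c*y^2 with b^2 - 4ac = D,
where reduced means |b| <= a <= c, with b >= 0 whenever |b| = a or a = c, and primitive means gcd(a, b, c) = 1.
Reduced forces 3a^2 <= |D| = 5208, so 1 <= a <= 41; b must have the parity of D, and c = (b^2 - D)/(4a) must be an integer >= a.
Enumerate a = 1..41, b in [-a, a]:
  a=1: (1, 0, 1302)  [1]
  a=2: (2, 0, 651)  [1]
  a=3: (3, 0, 434)  [1]
  a=4..5: none
  a=6: (6, 0, 217)  [1]
  a=7: (7, 0, 186)  [1]
  a=8..13: none
  a=14: (14, 0, 93)  [1]
  a=15..18: none
  a=19: (19, -6, 69), (19, 6, 69)  [2]
  a=20: none
  a=21: (21, 0, 62)  [1]
  a=22: none
  a=23: (23, -6, 57), (23, 6, 57)  [2]
  a=24..30: none
  a=31: (31, 0, 42)  [1]
  a=32..36: none
  a=37: (37, -34, 43), (37, 34, 43)  [2]
  a=38: (38, -32, 41), (38, 32, 41)  [2]
  a=39..41: none
Total reduced forms: 1 + 1 + 1 + 1 + 1 + 1 + 2 + 1 + 2 + 1 + 2 + 2 = 16
h = 16

16


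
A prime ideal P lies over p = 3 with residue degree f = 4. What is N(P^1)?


N(P^a) = p^(a*f)
= 3^(1*4)
= 3^4
= 81

81


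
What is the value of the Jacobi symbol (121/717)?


Compute (121/717) via quadratic reciprocity:
  reciprocity: (121/717) -> +(717/121)
  reduce: (112/121)
  pull out 2: (2/121) = +1  (since 121 mod 8 = 1)
  pull out 2: (2/121) = +1  (since 121 mod 8 = 1)
  pull out 2: (2/121) = +1  (since 121 mod 8 = 1)
  pull out 2: (2/121) = +1  (since 121 mod 8 = 1)
  reciprocity: (7/121) -> +(121/7)
  reduce: (2/7)
  pull out 2: (2/7) = +1  (since 7 mod 8 = 7)
  (1/7) = 1
Product of signs = 1

1


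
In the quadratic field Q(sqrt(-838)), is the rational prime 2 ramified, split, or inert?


K = Q(sqrt(-838)). Since d mod 4 = 2, disc(K) = -3352.
Check p | disc: -3352 mod 2 = 0.
p divides disc, so p ramifies: (p) = P^2 with e=2, f=1, g=1.
Therefore p is ramified.

ramified


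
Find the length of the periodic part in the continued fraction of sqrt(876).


Run the CF algorithm for sqrt(876).
a_0 = floor(sqrt(876)) = 29; set m_0=0, q_0=1.
Recurrence: m' = q*a - m,  q' = (d - m'^2)/q,  a' = floor((a_0 + m')/q').
  step 1: m=29, q=35, a=1
  step 2: m=6, q=24, a=1
  step 3: m=18, q=23, a=2
  step 4: m=28, q=4, a=14
  step 5: m=28, q=23, a=2
  step 6: m=18, q=24, a=1
  step 7: m=6, q=35, a=1
  step 8: m=29, q=1, a=58
a_8 = 2*a_0 = 58, so the period closes here.
sqrt(876) = [29; 1, 1, 2, 14, 2, 1, 1, 58]
Period length = 8

8


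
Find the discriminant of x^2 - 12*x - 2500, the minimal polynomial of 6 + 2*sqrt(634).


The element 6 + 2*sqrt(634) has minimal polynomial:
x^2 - 12*x - 2500
Discriminant = (-12)^2 - 4*(-2500)
= 144 + 10000
= 10144

10144


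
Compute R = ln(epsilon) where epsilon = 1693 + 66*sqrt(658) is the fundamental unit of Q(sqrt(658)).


epsilon = 1693 + 66*sqrt(658)
= 3385.9997
R = ln(3385.9997)
= 8.1274

8.1274


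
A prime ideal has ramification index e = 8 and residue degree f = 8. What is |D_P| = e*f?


|D_P| = e * f
= 8 * 8
= 64

64


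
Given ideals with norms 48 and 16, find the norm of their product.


N(IJ) = N(I) * N(J)
= 48 * 16
= 768

768


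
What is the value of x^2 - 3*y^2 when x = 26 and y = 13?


x^2 - d*y^2
= 26^2 - 3*13^2
= 676 - 507
= 169

169


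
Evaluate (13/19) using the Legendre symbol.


p = 19 is prime, so compute (13/19) with the reciprocity algorithm (Jacobi-symbol steps: pull out 2s via (2/n), flip via reciprocity, reduce):
  reciprocity: (13/19) -> +(19/13)
  reduce: (6/13)
  pull out 2: (2/13) = -1  (since 13 mod 8 = 5)
  reciprocity: (3/13) -> +(13/3)
  reduce: (1/3)
  (1/3) = 1
Product of signs = -1
(13/19) = -1

-1


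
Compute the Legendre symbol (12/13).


p = 13 is prime, so compute (12/13) with the reciprocity algorithm (Jacobi-symbol steps: pull out 2s via (2/n), flip via reciprocity, reduce):
  pull out 2: (2/13) = -1  (since 13 mod 8 = 5)
  pull out 2: (2/13) = -1  (since 13 mod 8 = 5)
  reciprocity: (3/13) -> +(13/3)
  reduce: (1/3)
  (1/3) = 1
Product of signs = 1
(12/13) = 1

1


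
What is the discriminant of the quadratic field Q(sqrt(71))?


For K = Q(sqrt(d)) with d squarefree: disc(K) = d if d = 1 mod 4, and disc(K) = 4d if d = 2 or 3 mod 4.
Here d = 71, and d mod 4 = 3.
d = 3 mod 4, not 1 (O_K = Z[sqrt(d)]), so disc(K) = 4d = 4 * (71) = 284

284


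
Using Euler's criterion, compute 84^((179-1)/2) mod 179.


p = 179 is prime and the exponent is (p-1)/2 = 89, so by Euler's criterion 84^89 = (84/179) = +1 or -1 mod 179.
Compute by square-and-multiply:
  89 = 64 + 16 + 8 + 1 (binary 1011001)
  Repeated squaring mod 179: 84^1 = 84, 84^2 = 75, 84^4 = 76, 84^8 = 48, 84^16 = 156, 84^32 = 171, 84^64 = 64
  84^89 = 84^64 * 84^16 * 84^8 * 84^1 = 64 * 156 * 48 * 84 mod 179
    64 * 156 = 9984 = 139 mod 179
    139 * 48 = 6672 = 49 mod 179
    49 * 84 = 4116 = 178 mod 179
  84^89 = 178 mod 179
Result 178 = p - 1 = -1 mod 179: 84 is a quadratic non-residue mod 179. As a residue in [0, p-1] the value is 178.
84^89 mod 179 = 178

178


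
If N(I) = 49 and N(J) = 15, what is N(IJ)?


N(IJ) = N(I) * N(J)
= 49 * 15
= 735

735


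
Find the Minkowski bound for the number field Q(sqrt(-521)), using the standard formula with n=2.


d = -521, d mod 4 = 3, so disc(K) = 4d = -2084; |disc(K)| = 2084
Imaginary quadratic field, so n = 2, s = r2 = 1, r1 = 0
M = (n!/n^n) * (4/pi)^s * sqrt(|disc(K)|) = (2!/2^2) * (4/pi)^1 * sqrt(2084)
= 0.5 * 1.273240 * 45.650849
= 29.0622

29.0622


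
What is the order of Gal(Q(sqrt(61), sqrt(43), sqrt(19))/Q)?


The 3 square roots of distinct primes are multiplicatively independent over Q,
so [K:Q] = 2^3 and Gal(K/Q) is isomorphic to (Z/2Z)^3.
|Gal| = 2^3 = 8

8


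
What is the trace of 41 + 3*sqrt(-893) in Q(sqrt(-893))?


Tr(a + b*sqrt(d)) = (a + b*sqrt(d)) + (a - b*sqrt(d)) = 2a
= 2 * (41)
= 82

82


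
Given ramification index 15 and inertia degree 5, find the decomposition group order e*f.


|D_P| = e * f
= 15 * 5
= 75

75


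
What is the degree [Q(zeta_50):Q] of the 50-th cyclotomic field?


The degree equals Euler's totient phi(50).
50 = 2 * 5^2
phi(50) = 20

20


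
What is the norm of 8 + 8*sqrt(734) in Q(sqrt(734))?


N(a + b*sqrt(d)) = a^2 - d*b^2
= (8)^2 - (734)*(8)^2
= 64 - 46976
= -46912

-46912


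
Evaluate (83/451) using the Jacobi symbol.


Compute (83/451) via quadratic reciprocity:
  reciprocity: (83/451) -> -(451/83)
  reduce: (36/83)
  pull out 2: (2/83) = -1  (since 83 mod 8 = 3)
  pull out 2: (2/83) = -1  (since 83 mod 8 = 3)
  reciprocity: (9/83) -> +(83/9)
  reduce: (2/9)
  pull out 2: (2/9) = +1  (since 9 mod 8 = 1)
  (1/9) = 1
Product of signs = -1

-1


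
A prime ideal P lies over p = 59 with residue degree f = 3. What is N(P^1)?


N(P^a) = p^(a*f)
= 59^(1*3)
= 59^3
= 205379

205379


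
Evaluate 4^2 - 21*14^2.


x^2 - d*y^2
= 4^2 - 21*14^2
= 16 - 4116
= -4100

-4100


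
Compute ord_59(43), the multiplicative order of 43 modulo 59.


We want ord_59(43), the smallest k >= 1 with 43^k = 1 mod 59.
n = 59 = 59, phi(59) = 58; the order divides phi(n).
Divisors of 58: 1, 2, 29, 58
Repeated squaring mod 59: 43^1 = 43, 43^2 = 20, 43^4 = 46, 43^8 = 51, 43^16 = 5, 43^32 = 25
Test divisors in increasing order:
  k=1: 43^1 = 43 mod 59
  k=2: 43^2 = 20 mod 59
  k=29: 43^29 = 5 * 51 * 46 * 43 = 58 mod 59
  k=58: 43^58 = 25 * 5 * 51 * 20 = 1 mod 59  <- first divisor giving 1
Order = 58

58


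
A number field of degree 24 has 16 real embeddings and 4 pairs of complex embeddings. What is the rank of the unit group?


By Dirichlet's unit theorem:
rank = r1 + r2 - 1
= 16 + 4 - 1
= 19

19


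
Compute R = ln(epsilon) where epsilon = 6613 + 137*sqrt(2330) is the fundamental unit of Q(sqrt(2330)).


epsilon = 6613 + 137*sqrt(2330)
= 13226.0001
R = ln(13226.0001)
= 9.4899

9.4899


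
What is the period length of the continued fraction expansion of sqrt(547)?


Run the CF algorithm for sqrt(547).
a_0 = floor(sqrt(547)) = 23; set m_0=0, q_0=1.
Recurrence: m' = q*a - m,  q' = (d - m'^2)/q,  a' = floor((a_0 + m')/q').
  step 1: m=23, q=18, a=2
  step 2: m=13, q=21, a=1
  step 3: m=8, q=23, a=1
  step 4: m=15, q=14, a=2
  step 5: m=13, q=27, a=1
  step 6: m=14, q=13, a=2
  step 7: m=12, q=31, a=1
  step 8: m=19, q=6, a=7
  step 9: m=23, q=3, a=15
  step 10: m=22, q=21, a=2
  step 11: m=20, q=7, a=6
  step 12: m=22, q=9, a=5
  step 13: m=23, q=2, a=23
  step 14: m=23, q=9, a=5
  step 15: m=22, q=7, a=6
  step 16: m=20, q=21, a=2
  step 17: m=22, q=3, a=15
  step 18: m=23, q=6, a=7
  step 19: m=19, q=31, a=1
  step 20: m=12, q=13, a=2
  step 21: m=14, q=27, a=1
  step 22: m=13, q=14, a=2
  step 23: m=15, q=23, a=1
  step 24: m=8, q=21, a=1
  step 25: m=13, q=18, a=2
  step 26: m=23, q=1, a=46
a_26 = 2*a_0 = 46, so the period closes here.
sqrt(547) = [23; 2, 1, 1, 2, 1, 2, 1, 7, 15, 2, 6, 5, 23, 5, 6, 2, 15, 7, 1, 2, 1, 2, 1, 1, 2, 46]
Period length = 26

26


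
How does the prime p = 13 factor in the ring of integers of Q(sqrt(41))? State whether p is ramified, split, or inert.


K = Q(sqrt(41)). Since d mod 4 = 1, disc(K) = 41.
Check p | disc: 41 mod 13 = 2.
p does not divide disc. Compute Legendre symbol (d/p):
2^((13-1)/2) mod 13 = -1
(d/p) = -1, so p is inert: (p) stays prime with e=1, f=2, g=1.
Therefore p is inert.

inert


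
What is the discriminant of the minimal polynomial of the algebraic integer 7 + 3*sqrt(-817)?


The element 7 + 3*sqrt(-817) has minimal polynomial:
x^2 - 14*x + 7402
Discriminant = (-14)^2 - 4*(7402)
= 196 - 29608
= -29412

-29412


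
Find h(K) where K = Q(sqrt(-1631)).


K = Q(sqrt(-1631)). d mod 4 = 1, so D = disc(K) = d = -1631
h(K) equals the number of primitive reduced positive-definite forms (a, b, c) = a*x^2 + b*x*y + c*y^2 with b^2 - 4ac = D,
where reduced means |b| <= a <= c, with b >= 0 whenever |b| = a or a = c, and primitive means gcd(a, b, c) = 1.
Reduced forces 3a^2 <= |D| = 1631, so 1 <= a <= 23; b must have the parity of D, and c = (b^2 - D)/(4a) must be an integer >= a.
Enumerate a = 1..23, b in [-a, a]:
  a=1: (1, 1, 408)  [1]
  a=2: (2, -1, 204), (2, 1, 204)  [2]
  a=3: (3, -1, 136), (3, 1, 136)  [2]
  a=4: (4, -1, 102), (4, 1, 102)  [2]
  a=5: (5, -3, 82), (5, 3, 82)  [2]
  a=6: (6, -5, 69), (6, -1, 68), (6, 1, 68), (6, 5, 69)  [4]
  a=7: (7, 7, 60)  [1]
  a=8: (8, -1, 51), (8, 1, 51)  [2]
  a=9: (9, -5, 46), (9, 5, 46)  [2]
  a=10: (10, -7, 42), (10, -3, 41), (10, 3, 41), (10, 7, 42)  [4]
  a=11: none
  a=12: (12, -7, 35), (12, -1, 34), (12, 1, 34), (12, 7, 35)  [4]
  a=13: none
  a=14: (14, -7, 30), (14, 7, 30)  [2]
  a=15: (15, -13, 30), (15, -7, 28), (15, 7, 28), (15, 13, 30)  [4]
  a=16: (16, -15, 29), (16, 15, 29)  [2]
  a=17: (17, -1, 24), (17, 1, 24)  [2]
  a=18: (18, -13, 25), (18, -5, 23), (18, 5, 23), (18, 13, 25)  [4]
  a=19: none
  a=20: (20, -17, 24), (20, -7, 21), (20, 7, 21), (20, 17, 24)  [4]
  a=21..23: none
Total reduced forms: 1 + 2 + 2 + 2 + 2 + 4 + 1 + 2 + 2 + 4 + 4 + 2 + 4 + 2 + 2 + 4 + 4 = 44
h = 44

44


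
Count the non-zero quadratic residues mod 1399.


For prime p, the number of non-zero quadratic residues is (p-1)/2.
= (1399-1)/2
= 699

699


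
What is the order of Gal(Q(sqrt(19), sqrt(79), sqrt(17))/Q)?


The 3 square roots of distinct primes are multiplicatively independent over Q,
so [K:Q] = 2^3 and Gal(K/Q) is isomorphic to (Z/2Z)^3.
|Gal| = 2^3 = 8

8


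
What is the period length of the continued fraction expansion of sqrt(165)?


Run the CF algorithm for sqrt(165).
a_0 = floor(sqrt(165)) = 12; set m_0=0, q_0=1.
Recurrence: m' = q*a - m,  q' = (d - m'^2)/q,  a' = floor((a_0 + m')/q').
  step 1: m=12, q=21, a=1
  step 2: m=9, q=4, a=5
  step 3: m=11, q=11, a=2
  step 4: m=11, q=4, a=5
  step 5: m=9, q=21, a=1
  step 6: m=12, q=1, a=24
a_6 = 2*a_0 = 24, so the period closes here.
sqrt(165) = [12; 1, 5, 2, 5, 1, 24]
Period length = 6

6


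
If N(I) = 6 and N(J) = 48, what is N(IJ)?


N(IJ) = N(I) * N(J)
= 6 * 48
= 288

288


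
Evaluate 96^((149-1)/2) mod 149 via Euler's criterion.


p = 149 is prime and the exponent is (p-1)/2 = 74, so by Euler's criterion 96^74 = (96/149) = +1 or -1 mod 149.
Compute by square-and-multiply:
  74 = 64 + 8 + 2 (binary 1001010)
  Repeated squaring mod 149: 96^1 = 96, 96^2 = 127, 96^4 = 37, 96^8 = 28, 96^16 = 39, 96^32 = 31, 96^64 = 67
  96^74 = 96^64 * 96^8 * 96^2 = 67 * 28 * 127 mod 149
    67 * 28 = 1876 = 88 mod 149
    88 * 127 = 11176 = 1 mod 149
  96^74 = 1 mod 149
Result 1: 96 is a quadratic residue mod 149.
96^74 mod 149 = 1

1


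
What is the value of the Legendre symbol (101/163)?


p = 163 is prime, so compute (101/163) with the reciprocity algorithm (Jacobi-symbol steps: pull out 2s via (2/n), flip via reciprocity, reduce):
  reciprocity: (101/163) -> +(163/101)
  reduce: (62/101)
  pull out 2: (2/101) = -1  (since 101 mod 8 = 5)
  reciprocity: (31/101) -> +(101/31)
  reduce: (8/31)
  pull out 2: (2/31) = +1  (since 31 mod 8 = 7)
  pull out 2: (2/31) = +1  (since 31 mod 8 = 7)
  pull out 2: (2/31) = +1  (since 31 mod 8 = 7)
  (1/31) = 1
Product of signs = -1
(101/163) = -1

-1


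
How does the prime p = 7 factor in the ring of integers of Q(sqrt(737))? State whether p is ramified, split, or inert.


K = Q(sqrt(737)). Since d mod 4 = 1, disc(K) = 737.
Check p | disc: 737 mod 7 = 2.
p does not divide disc. Compute Legendre symbol (d/p):
2^((7-1)/2) mod 7 = 1
(d/p) = 1, so p splits: (p) = P*P' with e=1, f=1, g=2.
Therefore p is split.

split


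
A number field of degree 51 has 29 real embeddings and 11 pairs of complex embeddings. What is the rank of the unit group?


By Dirichlet's unit theorem:
rank = r1 + r2 - 1
= 29 + 11 - 1
= 39

39


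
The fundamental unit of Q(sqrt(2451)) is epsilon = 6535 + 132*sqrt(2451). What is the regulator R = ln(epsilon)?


epsilon = 6535 + 132*sqrt(2451)
= 13069.9999
R = ln(13069.9999)
= 9.4781

9.4781


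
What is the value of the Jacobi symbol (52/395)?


Compute (52/395) via quadratic reciprocity:
  pull out 2: (2/395) = -1  (since 395 mod 8 = 3)
  pull out 2: (2/395) = -1  (since 395 mod 8 = 3)
  reciprocity: (13/395) -> +(395/13)
  reduce: (5/13)
  reciprocity: (5/13) -> +(13/5)
  reduce: (3/5)
  reciprocity: (3/5) -> +(5/3)
  reduce: (2/3)
  pull out 2: (2/3) = -1  (since 3 mod 8 = 3)
  (1/3) = 1
Product of signs = -1

-1


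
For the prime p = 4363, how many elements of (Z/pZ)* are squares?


For prime p, the number of non-zero quadratic residues is (p-1)/2.
= (4363-1)/2
= 2181

2181


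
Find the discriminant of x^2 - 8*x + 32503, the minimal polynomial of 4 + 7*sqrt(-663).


The element 4 + 7*sqrt(-663) has minimal polynomial:
x^2 - 8*x + 32503
Discriminant = (-8)^2 - 4*(32503)
= 64 - 130012
= -129948

-129948


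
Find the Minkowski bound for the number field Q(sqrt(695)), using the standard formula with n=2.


d = 695, d mod 4 = 3, so disc(K) = 4d = 2780; |disc(K)| = 2780
Real quadratic field, so n = 2, s = r2 = 0, r1 = 2
M = (n!/n^n) * (4/pi)^s * sqrt(|disc(K)|) = (2!/2^2) * (4/pi)^0 * sqrt(2780)
= 0.5 * 1.000000 * 52.725705
= 26.3629

26.3629


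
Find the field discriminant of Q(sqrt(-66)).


For K = Q(sqrt(d)) with d squarefree: disc(K) = d if d = 1 mod 4, and disc(K) = 4d if d = 2 or 3 mod 4.
Here d = -66, and d mod 4 = 2.
d = 2 mod 4, not 1 (O_K = Z[sqrt(d)]), so disc(K) = 4d = 4 * (-66) = -264

-264


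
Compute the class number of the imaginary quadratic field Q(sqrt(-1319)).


K = Q(sqrt(-1319)). d mod 4 = 1, so D = disc(K) = d = -1319
h(K) equals the number of primitive reduced positive-definite forms (a, b, c) = a*x^2 + b*x*y + c*y^2 with b^2 - 4ac = D,
where reduced means |b| <= a <= c, with b >= 0 whenever |b| = a or a = c, and primitive means gcd(a, b, c) = 1.
Reduced forces 3a^2 <= |D| = 1319, so 1 <= a <= 20; b must have the parity of D, and c = (b^2 - D)/(4a) must be an integer >= a.
Enumerate a = 1..20, b in [-a, a]:
  a=1: (1, 1, 330)  [1]
  a=2: (2, -1, 165), (2, 1, 165)  [2]
  a=3: (3, -1, 110), (3, 1, 110)  [2]
  a=4: (4, -3, 83), (4, 3, 83)  [2]
  a=5: (5, -1, 66), (5, 1, 66)  [2]
  a=6: (6, -5, 56), (6, -1, 55), (6, 1, 55), (6, 5, 56)  [4]
  a=7: (7, -5, 48), (7, 5, 48)  [2]
  a=8: (8, -5, 42), (8, 5, 42)  [2]
  a=9: (9, -7, 38), (9, 7, 38)  [2]
  a=10: (10, -9, 35), (10, -1, 33), (10, 1, 33), (10, 9, 35)  [4]
  a=11: (11, -1, 30), (11, 1, 30)  [2]
  a=12: (12, -11, 30), (12, -5, 28), (12, 5, 28), (12, 11, 30)  [4]
  a=13: none
  a=14: (14, -9, 25), (14, -5, 24), (14, 5, 24), (14, 9, 25)  [4]
  a=15: (15, -11, 24), (15, -1, 22), (15, 1, 22), (15, 11, 24)  [4]
  a=16: (16, -5, 21), (16, 5, 21)  [2]
  a=17: none
  a=18: (18, -11, 20), (18, -7, 19), (18, 7, 19), (18, 11, 20)  [4]
  a=19: none
  a=20: (20, -19, 21), (20, 19, 21)  [2]
Total reduced forms: 1 + 2 + 2 + 2 + 2 + 4 + 2 + 2 + 2 + 4 + 2 + 4 + 4 + 4 + 2 + 4 + 2 = 45
h = 45

45


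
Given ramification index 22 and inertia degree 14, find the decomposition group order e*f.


|D_P| = e * f
= 22 * 14
= 308

308


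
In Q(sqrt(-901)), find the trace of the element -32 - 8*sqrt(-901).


Tr(a + b*sqrt(d)) = (a + b*sqrt(d)) + (a - b*sqrt(d)) = 2a
= 2 * (-32)
= -64

-64


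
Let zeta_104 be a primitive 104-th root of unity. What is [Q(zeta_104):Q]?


The degree equals Euler's totient phi(104).
104 = 2^3 * 13
phi(104) = 48

48


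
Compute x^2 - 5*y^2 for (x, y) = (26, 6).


x^2 - d*y^2
= 26^2 - 5*6^2
= 676 - 180
= 496

496


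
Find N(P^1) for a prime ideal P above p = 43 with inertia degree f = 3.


N(P^a) = p^(a*f)
= 43^(1*3)
= 43^3
= 79507

79507


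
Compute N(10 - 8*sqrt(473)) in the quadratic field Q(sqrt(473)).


N(a + b*sqrt(d)) = a^2 - d*b^2
= (10)^2 - (473)*(-8)^2
= 100 - 30272
= -30172

-30172


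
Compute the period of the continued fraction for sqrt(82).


Run the CF algorithm for sqrt(82).
a_0 = floor(sqrt(82)) = 9; set m_0=0, q_0=1.
Recurrence: m' = q*a - m,  q' = (d - m'^2)/q,  a' = floor((a_0 + m')/q').
  step 1: m=9, q=1, a=18
a_1 = 2*a_0 = 18, so the period closes here.
sqrt(82) = [9; 18]
Period length = 1

1


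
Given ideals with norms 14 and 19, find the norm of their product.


N(IJ) = N(I) * N(J)
= 14 * 19
= 266

266


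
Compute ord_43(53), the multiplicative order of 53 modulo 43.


We want ord_43(53), the smallest k >= 1 with 53^k = 1 mod 43.
n = 43 = 43, phi(43) = 42; the order divides phi(n).
Divisors of 42: 1, 2, 3, 6, 7, 14, 21, 42
Repeated squaring mod 43: 53^1 = 10, 53^2 = 14, 53^4 = 24, 53^8 = 17, 53^16 = 31, 53^32 = 15
Test divisors in increasing order:
  k=1: 53^1 = 10 mod 43
  k=2: 53^2 = 14 mod 43
  k=3: 53^3 = 14 * 10 = 11 mod 43
  k=6: 53^6 = 24 * 14 = 35 mod 43
  k=7: 53^7 = 24 * 14 * 10 = 6 mod 43
  k=14: 53^14 = 17 * 24 * 14 = 36 mod 43
  k=21: 53^21 = 31 * 24 * 10 = 1 mod 43  <- first divisor giving 1
Order = 21

21


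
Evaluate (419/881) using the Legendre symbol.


p = 881 is prime, so compute (419/881) with the reciprocity algorithm (Jacobi-symbol steps: pull out 2s via (2/n), flip via reciprocity, reduce):
  reciprocity: (419/881) -> +(881/419)
  reduce: (43/419)
  reciprocity: (43/419) -> -(419/43)
  reduce: (32/43)
  pull out 2: (2/43) = -1  (since 43 mod 8 = 3)
  pull out 2: (2/43) = -1  (since 43 mod 8 = 3)
  pull out 2: (2/43) = -1  (since 43 mod 8 = 3)
  pull out 2: (2/43) = -1  (since 43 mod 8 = 3)
  pull out 2: (2/43) = -1  (since 43 mod 8 = 3)
  (1/43) = 1
Product of signs = 1
(419/881) = 1

1


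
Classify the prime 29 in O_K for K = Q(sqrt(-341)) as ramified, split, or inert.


K = Q(sqrt(-341)). Since d mod 4 = 3, disc(K) = -1364.
Check p | disc: -1364 mod 29 = 28.
p does not divide disc. Compute Legendre symbol (d/p):
7^((29-1)/2) mod 29 = 1
(d/p) = 1, so p splits: (p) = P*P' with e=1, f=1, g=2.
Therefore p is split.

split


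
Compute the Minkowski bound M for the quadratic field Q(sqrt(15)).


d = 15, d mod 4 = 3, so disc(K) = 4d = 60; |disc(K)| = 60
Real quadratic field, so n = 2, s = r2 = 0, r1 = 2
M = (n!/n^n) * (4/pi)^s * sqrt(|disc(K)|) = (2!/2^2) * (4/pi)^0 * sqrt(60)
= 0.5 * 1.000000 * 7.745967
= 3.8730

3.8730


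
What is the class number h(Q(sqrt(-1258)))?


K = Q(sqrt(-1258)). d mod 4 = 2, so D = disc(K) = 4d = -5032
h(K) equals the number of primitive reduced positive-definite forms (a, b, c) = a*x^2 + b*x*y + c*y^2 with b^2 - 4ac = D,
where reduced means |b| <= a <= c, with b >= 0 whenever |b| = a or a = c, and primitive means gcd(a, b, c) = 1.
Reduced forces 3a^2 <= |D| = 5032, so 1 <= a <= 40; b must have the parity of D, and c = (b^2 - D)/(4a) must be an integer >= a.
Enumerate a = 1..40, b in [-a, a]:
  a=1: (1, 0, 1258)  [1]
  a=2: (2, 0, 629)  [1]
  a=3..6: none
  a=7: (7, -6, 181), (7, 6, 181)  [2]
  a=8..12: none
  a=13: (13, -8, 98), (13, 8, 98)  [2]
  a=14: (14, -8, 91), (14, 8, 91)  [2]
  a=15..16: none
  a=17: (17, 0, 74)  [1]
  a=18..25: none
  a=26: (26, -8, 49), (26, 8, 49)  [2]
  a=27..33: none
  a=34: (34, 0, 37)  [1]
  a=35..40: none
Total reduced forms: 1 + 1 + 2 + 2 + 2 + 1 + 2 + 1 = 12
h = 12

12


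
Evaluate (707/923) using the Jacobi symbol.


Compute (707/923) via quadratic reciprocity:
  reciprocity: (707/923) -> -(923/707)
  reduce: (216/707)
  pull out 2: (2/707) = -1  (since 707 mod 8 = 3)
  pull out 2: (2/707) = -1  (since 707 mod 8 = 3)
  pull out 2: (2/707) = -1  (since 707 mod 8 = 3)
  reciprocity: (27/707) -> -(707/27)
  reduce: (5/27)
  reciprocity: (5/27) -> +(27/5)
  reduce: (2/5)
  pull out 2: (2/5) = -1  (since 5 mod 8 = 5)
  (1/5) = 1
Product of signs = 1

1


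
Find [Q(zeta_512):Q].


The degree equals Euler's totient phi(512).
512 = 2^9
phi(512) = 256

256


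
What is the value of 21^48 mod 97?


p = 97 is prime and the exponent is (p-1)/2 = 48, so by Euler's criterion 21^48 = (21/97) = +1 or -1 mod 97.
Compute by square-and-multiply:
  48 = 32 + 16 (binary 110000)
  Repeated squaring mod 97: 21^1 = 21, 21^2 = 53, 21^4 = 93, 21^8 = 16, 21^16 = 62, 21^32 = 61
  21^48 = 21^32 * 21^16 = 61 * 62 mod 97
    61 * 62 = 3782 = 96 mod 97
  21^48 = 96 mod 97
Result 96 = p - 1 = -1 mod 97: 21 is a quadratic non-residue mod 97. As a residue in [0, p-1] the value is 96.
21^48 mod 97 = 96

96


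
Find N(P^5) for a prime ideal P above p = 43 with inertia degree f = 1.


N(P^a) = p^(a*f)
= 43^(5*1)
= 43^5
= 147008443

147008443


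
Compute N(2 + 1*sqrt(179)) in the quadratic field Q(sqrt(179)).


N(a + b*sqrt(d)) = a^2 - d*b^2
= (2)^2 - (179)*(1)^2
= 4 - 179
= -175

-175


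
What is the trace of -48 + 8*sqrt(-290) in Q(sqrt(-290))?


Tr(a + b*sqrt(d)) = (a + b*sqrt(d)) + (a - b*sqrt(d)) = 2a
= 2 * (-48)
= -96

-96


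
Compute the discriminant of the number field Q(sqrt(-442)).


For K = Q(sqrt(d)) with d squarefree: disc(K) = d if d = 1 mod 4, and disc(K) = 4d if d = 2 or 3 mod 4.
Here d = -442, and d mod 4 = 2.
d = 2 mod 4, not 1 (O_K = Z[sqrt(d)]), so disc(K) = 4d = 4 * (-442) = -1768

-1768


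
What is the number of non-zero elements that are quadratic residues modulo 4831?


For prime p, the number of non-zero quadratic residues is (p-1)/2.
= (4831-1)/2
= 2415

2415


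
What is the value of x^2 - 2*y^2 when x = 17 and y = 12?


x^2 - d*y^2
= 17^2 - 2*12^2
= 289 - 288
= 1

1


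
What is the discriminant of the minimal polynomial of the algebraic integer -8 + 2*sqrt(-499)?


The element -8 + 2*sqrt(-499) has minimal polynomial:
x^2 + 16*x + 2060
Discriminant = (16)^2 - 4*(2060)
= 256 - 8240
= -7984

-7984


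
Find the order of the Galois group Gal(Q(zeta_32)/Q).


|Gal(Q(zeta_32)/Q)| = phi(32)
= 16

16


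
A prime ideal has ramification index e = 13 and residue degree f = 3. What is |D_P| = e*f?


|D_P| = e * f
= 13 * 3
= 39

39


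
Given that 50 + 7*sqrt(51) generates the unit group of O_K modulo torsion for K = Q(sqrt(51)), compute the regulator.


epsilon = 50 + 7*sqrt(51)
= 99.9900
R = ln(99.9900)
= 4.6051

4.6051


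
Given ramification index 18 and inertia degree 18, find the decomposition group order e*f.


|D_P| = e * f
= 18 * 18
= 324

324


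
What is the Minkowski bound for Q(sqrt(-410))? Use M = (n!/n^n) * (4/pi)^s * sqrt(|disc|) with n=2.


d = -410, d mod 4 = 2, so disc(K) = 4d = -1640; |disc(K)| = 1640
Imaginary quadratic field, so n = 2, s = r2 = 1, r1 = 0
M = (n!/n^n) * (4/pi)^s * sqrt(|disc(K)|) = (2!/2^2) * (4/pi)^1 * sqrt(1640)
= 0.5 * 1.273240 * 40.496913
= 25.7811

25.7811


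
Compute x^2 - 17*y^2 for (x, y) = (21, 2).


x^2 - d*y^2
= 21^2 - 17*2^2
= 441 - 68
= 373

373


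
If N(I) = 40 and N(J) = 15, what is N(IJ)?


N(IJ) = N(I) * N(J)
= 40 * 15
= 600

600


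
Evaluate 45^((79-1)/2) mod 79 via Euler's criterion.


p = 79 is prime and the exponent is (p-1)/2 = 39, so by Euler's criterion 45^39 = (45/79) = +1 or -1 mod 79.
Compute by square-and-multiply:
  39 = 32 + 4 + 2 + 1 (binary 100111)
  Repeated squaring mod 79: 45^1 = 45, 45^2 = 50, 45^4 = 51, 45^8 = 73, 45^16 = 36, 45^32 = 32
  45^39 = 45^32 * 45^4 * 45^2 * 45^1 = 32 * 51 * 50 * 45 mod 79
    32 * 51 = 1632 = 52 mod 79
    52 * 50 = 2600 = 72 mod 79
    72 * 45 = 3240 = 1 mod 79
  45^39 = 1 mod 79
Result 1: 45 is a quadratic residue mod 79.
45^39 mod 79 = 1

1


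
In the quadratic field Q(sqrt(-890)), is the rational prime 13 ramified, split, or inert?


K = Q(sqrt(-890)). Since d mod 4 = 2, disc(K) = -3560.
Check p | disc: -3560 mod 13 = 2.
p does not divide disc. Compute Legendre symbol (d/p):
7^((13-1)/2) mod 13 = -1
(d/p) = -1, so p is inert: (p) stays prime with e=1, f=2, g=1.
Therefore p is inert.

inert


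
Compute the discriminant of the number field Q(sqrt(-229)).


For K = Q(sqrt(d)) with d squarefree: disc(K) = d if d = 1 mod 4, and disc(K) = 4d if d = 2 or 3 mod 4.
Here d = -229, and d mod 4 = 3.
d = 3 mod 4, not 1 (O_K = Z[sqrt(d)]), so disc(K) = 4d = 4 * (-229) = -916

-916


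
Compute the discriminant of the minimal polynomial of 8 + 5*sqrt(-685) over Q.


The element 8 + 5*sqrt(-685) has minimal polynomial:
x^2 - 16*x + 17189
Discriminant = (-16)^2 - 4*(17189)
= 256 - 68756
= -68500

-68500


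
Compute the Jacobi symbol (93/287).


Compute (93/287) via quadratic reciprocity:
  reciprocity: (93/287) -> +(287/93)
  reduce: (8/93)
  pull out 2: (2/93) = -1  (since 93 mod 8 = 5)
  pull out 2: (2/93) = -1  (since 93 mod 8 = 5)
  pull out 2: (2/93) = -1  (since 93 mod 8 = 5)
  (1/93) = 1
Product of signs = -1

-1


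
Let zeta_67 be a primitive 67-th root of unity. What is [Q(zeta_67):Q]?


The degree equals Euler's totient phi(67).
67 = 67
phi(67) = 66

66


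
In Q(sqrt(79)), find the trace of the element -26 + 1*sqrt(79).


Tr(a + b*sqrt(d)) = (a + b*sqrt(d)) + (a - b*sqrt(d)) = 2a
= 2 * (-26)
= -52

-52


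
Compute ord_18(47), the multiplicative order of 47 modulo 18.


We want ord_18(47), the smallest k >= 1 with 47^k = 1 mod 18.
n = 18 = 2 * 3^2, phi(18) = 6; the order divides phi(n).
Divisors of 6: 1, 2, 3, 6
Repeated squaring mod 18: 47^1 = 11, 47^2 = 13, 47^4 = 7
Test divisors in increasing order:
  k=1: 47^1 = 11 mod 18
  k=2: 47^2 = 13 mod 18
  k=3: 47^3 = 13 * 11 = 17 mod 18
  k=6: 47^6 = 7 * 13 = 1 mod 18  <- first divisor giving 1
Order = 6

6


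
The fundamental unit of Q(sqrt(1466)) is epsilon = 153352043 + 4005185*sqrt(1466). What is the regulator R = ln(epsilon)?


epsilon = 153352043 + 4005185*sqrt(1466)
= 3.0670e+08
R = ln(3.0670e+08)
= 19.5414

19.5414


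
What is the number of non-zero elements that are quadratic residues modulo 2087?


For prime p, the number of non-zero quadratic residues is (p-1)/2.
= (2087-1)/2
= 1043

1043


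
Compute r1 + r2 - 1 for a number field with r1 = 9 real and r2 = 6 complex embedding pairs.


By Dirichlet's unit theorem:
rank = r1 + r2 - 1
= 9 + 6 - 1
= 14

14


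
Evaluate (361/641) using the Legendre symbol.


p = 641 is prime, so compute (361/641) with the reciprocity algorithm (Jacobi-symbol steps: pull out 2s via (2/n), flip via reciprocity, reduce):
  reciprocity: (361/641) -> +(641/361)
  reduce: (280/361)
  pull out 2: (2/361) = +1  (since 361 mod 8 = 1)
  pull out 2: (2/361) = +1  (since 361 mod 8 = 1)
  pull out 2: (2/361) = +1  (since 361 mod 8 = 1)
  reciprocity: (35/361) -> +(361/35)
  reduce: (11/35)
  reciprocity: (11/35) -> -(35/11)
  reduce: (2/11)
  pull out 2: (2/11) = -1  (since 11 mod 8 = 3)
  (1/11) = 1
Product of signs = 1
(361/641) = 1

1


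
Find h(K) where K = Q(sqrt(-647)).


K = Q(sqrt(-647)). d mod 4 = 1, so D = disc(K) = d = -647
h(K) equals the number of primitive reduced positive-definite forms (a, b, c) = a*x^2 + b*x*y + c*y^2 with b^2 - 4ac = D,
where reduced means |b| <= a <= c, with b >= 0 whenever |b| = a or a = c, and primitive means gcd(a, b, c) = 1.
Reduced forces 3a^2 <= |D| = 647, so 1 <= a <= 14; b must have the parity of D, and c = (b^2 - D)/(4a) must be an integer >= a.
Enumerate a = 1..14, b in [-a, a]:
  a=1: (1, 1, 162)  [1]
  a=2: (2, -1, 81), (2, 1, 81)  [2]
  a=3: (3, -1, 54), (3, 1, 54)  [2]
  a=4: (4, -3, 41), (4, 3, 41)  [2]
  a=5: none
  a=6: (6, -5, 28), (6, -1, 27), (6, 1, 27), (6, 5, 28)  [4]
  a=7: (7, -5, 24), (7, 5, 24)  [2]
  a=8: (8, -5, 21), (8, 5, 21)  [2]
  a=9: (9, -1, 18), (9, 1, 18)  [2]
  a=10..11: none
  a=12: (12, -11, 16), (12, -5, 14), (12, 5, 14), (12, 11, 16)  [4]
  a=13: (13, -9, 14), (13, 9, 14)  [2]
  a=14: none
Total reduced forms: 1 + 2 + 2 + 2 + 4 + 2 + 2 + 2 + 4 + 2 = 23
h = 23

23


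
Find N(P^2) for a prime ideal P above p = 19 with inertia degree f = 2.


N(P^a) = p^(a*f)
= 19^(2*2)
= 19^4
= 130321

130321


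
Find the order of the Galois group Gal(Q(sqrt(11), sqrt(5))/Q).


The 2 square roots of distinct primes are multiplicatively independent over Q,
so [K:Q] = 2^2 and Gal(K/Q) is isomorphic to (Z/2Z)^2.
|Gal| = 2^2 = 4

4


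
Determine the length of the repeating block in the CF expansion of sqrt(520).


Run the CF algorithm for sqrt(520).
a_0 = floor(sqrt(520)) = 22; set m_0=0, q_0=1.
Recurrence: m' = q*a - m,  q' = (d - m'^2)/q,  a' = floor((a_0 + m')/q').
  step 1: m=22, q=36, a=1
  step 2: m=14, q=9, a=4
  step 3: m=22, q=4, a=11
  step 4: m=22, q=9, a=4
  step 5: m=14, q=36, a=1
  step 6: m=22, q=1, a=44
a_6 = 2*a_0 = 44, so the period closes here.
sqrt(520) = [22; 1, 4, 11, 4, 1, 44]
Period length = 6

6


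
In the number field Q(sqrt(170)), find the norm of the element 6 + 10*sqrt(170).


N(a + b*sqrt(d)) = a^2 - d*b^2
= (6)^2 - (170)*(10)^2
= 36 - 17000
= -16964

-16964


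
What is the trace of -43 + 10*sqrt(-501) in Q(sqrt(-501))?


Tr(a + b*sqrt(d)) = (a + b*sqrt(d)) + (a - b*sqrt(d)) = 2a
= 2 * (-43)
= -86

-86


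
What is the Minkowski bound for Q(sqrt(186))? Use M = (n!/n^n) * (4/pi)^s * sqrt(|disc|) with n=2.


d = 186, d mod 4 = 2, so disc(K) = 4d = 744; |disc(K)| = 744
Real quadratic field, so n = 2, s = r2 = 0, r1 = 2
M = (n!/n^n) * (4/pi)^s * sqrt(|disc(K)|) = (2!/2^2) * (4/pi)^0 * sqrt(744)
= 0.5 * 1.000000 * 27.276363
= 13.6382

13.6382


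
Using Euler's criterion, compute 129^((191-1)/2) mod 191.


p = 191 is prime and the exponent is (p-1)/2 = 95, so by Euler's criterion 129^95 = (129/191) = +1 or -1 mod 191.
Compute by square-and-multiply:
  95 = 64 + 16 + 8 + 4 + 2 + 1 (binary 1011111)
  Repeated squaring mod 191: 129^1 = 129, 129^2 = 24, 129^4 = 3, 129^8 = 9, 129^16 = 81, 129^32 = 67, 129^64 = 96
  129^95 = 129^64 * 129^16 * 129^8 * 129^4 * 129^2 * 129^1 = 96 * 81 * 9 * 3 * 24 * 129 mod 191
    96 * 81 = 7776 = 136 mod 191
    136 * 9 = 1224 = 78 mod 191
    78 * 3 = 234 = 43 mod 191
    43 * 24 = 1032 = 77 mod 191
    77 * 129 = 9933 = 1 mod 191
  129^95 = 1 mod 191
Result 1: 129 is a quadratic residue mod 191.
129^95 mod 191 = 1

1


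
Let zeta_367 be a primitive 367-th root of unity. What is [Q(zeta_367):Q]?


The degree equals Euler's totient phi(367).
367 = 367
phi(367) = 366

366


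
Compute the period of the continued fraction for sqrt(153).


Run the CF algorithm for sqrt(153).
a_0 = floor(sqrt(153)) = 12; set m_0=0, q_0=1.
Recurrence: m' = q*a - m,  q' = (d - m'^2)/q,  a' = floor((a_0 + m')/q').
  step 1: m=12, q=9, a=2
  step 2: m=6, q=13, a=1
  step 3: m=7, q=8, a=2
  step 4: m=9, q=9, a=2
  step 5: m=9, q=8, a=2
  step 6: m=7, q=13, a=1
  step 7: m=6, q=9, a=2
  step 8: m=12, q=1, a=24
a_8 = 2*a_0 = 24, so the period closes here.
sqrt(153) = [12; 2, 1, 2, 2, 2, 1, 2, 24]
Period length = 8

8


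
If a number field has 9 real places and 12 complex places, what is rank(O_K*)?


By Dirichlet's unit theorem:
rank = r1 + r2 - 1
= 9 + 12 - 1
= 20

20


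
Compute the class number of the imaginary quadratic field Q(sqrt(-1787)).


K = Q(sqrt(-1787)). d mod 4 = 1, so D = disc(K) = d = -1787
h(K) equals the number of primitive reduced positive-definite forms (a, b, c) = a*x^2 + b*x*y + c*y^2 with b^2 - 4ac = D,
where reduced means |b| <= a <= c, with b >= 0 whenever |b| = a or a = c, and primitive means gcd(a, b, c) = 1.
Reduced forces 3a^2 <= |D| = 1787, so 1 <= a <= 24; b must have the parity of D, and c = (b^2 - D)/(4a) must be an integer >= a.
Enumerate a = 1..24, b in [-a, a]:
  a=1: (1, 1, 447)  [1]
  a=2: none
  a=3: (3, -1, 149), (3, 1, 149)  [2]
  a=4..8: none
  a=9: (9, -7, 51), (9, 7, 51)  [2]
  a=10..16: none
  a=17: (17, -7, 27), (17, 7, 27)  [2]
  a=18..24: none
Total reduced forms: 1 + 2 + 2 + 2 = 7
h = 7

7


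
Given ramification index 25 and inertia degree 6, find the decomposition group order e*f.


|D_P| = e * f
= 25 * 6
= 150

150


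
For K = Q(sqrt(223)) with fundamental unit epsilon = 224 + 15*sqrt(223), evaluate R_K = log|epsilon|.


epsilon = 224 + 15*sqrt(223)
= 447.9978
R = ln(447.9978)
= 6.1048

6.1048


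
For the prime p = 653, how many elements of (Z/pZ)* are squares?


For prime p, the number of non-zero quadratic residues is (p-1)/2.
= (653-1)/2
= 326

326


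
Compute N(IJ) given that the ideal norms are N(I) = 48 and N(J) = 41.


N(IJ) = N(I) * N(J)
= 48 * 41
= 1968

1968


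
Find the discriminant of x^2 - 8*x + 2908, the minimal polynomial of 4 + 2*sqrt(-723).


The element 4 + 2*sqrt(-723) has minimal polynomial:
x^2 - 8*x + 2908
Discriminant = (-8)^2 - 4*(2908)
= 64 - 11632
= -11568

-11568


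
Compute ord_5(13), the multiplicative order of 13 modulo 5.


We want ord_5(13), the smallest k >= 1 with 13^k = 1 mod 5.
n = 5 = 5, phi(5) = 4; the order divides phi(n).
Divisors of 4: 1, 2, 4
Repeated squaring mod 5: 13^1 = 3, 13^2 = 4, 13^4 = 1
Test divisors in increasing order:
  k=1: 13^1 = 3 mod 5
  k=2: 13^2 = 4 mod 5
  k=4: 13^4 = 1 mod 5  <- first divisor giving 1
Order = 4

4


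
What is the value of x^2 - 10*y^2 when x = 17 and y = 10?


x^2 - d*y^2
= 17^2 - 10*10^2
= 289 - 1000
= -711

-711


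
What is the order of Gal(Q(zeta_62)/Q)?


|Gal(Q(zeta_62)/Q)| = phi(62)
= 30

30


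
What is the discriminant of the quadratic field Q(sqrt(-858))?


For K = Q(sqrt(d)) with d squarefree: disc(K) = d if d = 1 mod 4, and disc(K) = 4d if d = 2 or 3 mod 4.
Here d = -858, and d mod 4 = 2.
d = 2 mod 4, not 1 (O_K = Z[sqrt(d)]), so disc(K) = 4d = 4 * (-858) = -3432

-3432


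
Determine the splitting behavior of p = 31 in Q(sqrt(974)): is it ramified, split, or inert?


K = Q(sqrt(974)). Since d mod 4 = 2, disc(K) = 3896.
Check p | disc: 3896 mod 31 = 21.
p does not divide disc. Compute Legendre symbol (d/p):
13^((31-1)/2) mod 31 = -1
(d/p) = -1, so p is inert: (p) stays prime with e=1, f=2, g=1.
Therefore p is inert.

inert


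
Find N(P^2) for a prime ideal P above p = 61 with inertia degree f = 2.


N(P^a) = p^(a*f)
= 61^(2*2)
= 61^4
= 13845841

13845841


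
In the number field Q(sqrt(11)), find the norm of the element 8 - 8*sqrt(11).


N(a + b*sqrt(d)) = a^2 - d*b^2
= (8)^2 - (11)*(-8)^2
= 64 - 704
= -640

-640


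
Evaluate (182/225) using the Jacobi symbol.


Compute (182/225) via quadratic reciprocity:
  pull out 2: (2/225) = +1  (since 225 mod 8 = 1)
  reciprocity: (91/225) -> +(225/91)
  reduce: (43/91)
  reciprocity: (43/91) -> -(91/43)
  reduce: (5/43)
  reciprocity: (5/43) -> +(43/5)
  reduce: (3/5)
  reciprocity: (3/5) -> +(5/3)
  reduce: (2/3)
  pull out 2: (2/3) = -1  (since 3 mod 8 = 3)
  (1/3) = 1
Product of signs = 1

1
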